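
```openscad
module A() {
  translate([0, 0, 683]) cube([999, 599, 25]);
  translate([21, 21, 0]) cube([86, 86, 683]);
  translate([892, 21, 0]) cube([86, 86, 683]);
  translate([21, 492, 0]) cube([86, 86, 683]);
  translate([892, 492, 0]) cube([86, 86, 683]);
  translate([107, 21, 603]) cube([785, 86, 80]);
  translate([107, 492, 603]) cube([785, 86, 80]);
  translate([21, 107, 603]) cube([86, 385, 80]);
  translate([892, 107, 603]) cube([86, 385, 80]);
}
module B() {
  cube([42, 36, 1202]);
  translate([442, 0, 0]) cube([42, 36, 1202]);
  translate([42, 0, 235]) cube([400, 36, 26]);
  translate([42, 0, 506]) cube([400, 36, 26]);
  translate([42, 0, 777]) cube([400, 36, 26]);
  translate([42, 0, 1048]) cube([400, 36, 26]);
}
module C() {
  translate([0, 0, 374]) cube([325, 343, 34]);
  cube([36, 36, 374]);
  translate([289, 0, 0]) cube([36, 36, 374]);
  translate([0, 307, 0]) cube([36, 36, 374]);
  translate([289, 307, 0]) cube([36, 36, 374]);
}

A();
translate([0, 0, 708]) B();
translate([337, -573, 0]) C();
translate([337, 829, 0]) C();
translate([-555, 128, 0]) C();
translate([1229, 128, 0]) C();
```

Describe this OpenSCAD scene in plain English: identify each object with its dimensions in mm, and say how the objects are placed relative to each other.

A is a table: top 999 mm (x) × 599 mm (y), 25 mm thick, upper face at z = 708 mm, on four 86×86 mm square legs, each inset 21 mm from the nearest pair of top edges, running from z = 0 to the bottom of the top. Four apron rails, 86 mm thick and 80 mm tall, run between adjacent legs with their top edges flush with the underside of the top and their outer faces flush with the legs' outer faces.

B is a wooden ladder with two side rails of 42×36 mm section and 1202 mm height, set 484 mm apart overall. Between them run 4 rectangular rungs (36 mm deep, 26 mm thick), front faces flush with the rails' −y face. The bottom of the first rung is 235 mm above the floor and each subsequent rung is 271 mm higher than the one below.

C is a simple wooden stool: a rectangular seat 325 mm (x) by 343 mm (y), 34 mm thick, top face at z = 408 mm, on four square legs, each 36×36 mm in cross-section. The legs rest on z = 0, each flush with a corner of the seat.

The ladder is on top of the table. Four stools sit around the table at the −y, +y, −x, +x sides.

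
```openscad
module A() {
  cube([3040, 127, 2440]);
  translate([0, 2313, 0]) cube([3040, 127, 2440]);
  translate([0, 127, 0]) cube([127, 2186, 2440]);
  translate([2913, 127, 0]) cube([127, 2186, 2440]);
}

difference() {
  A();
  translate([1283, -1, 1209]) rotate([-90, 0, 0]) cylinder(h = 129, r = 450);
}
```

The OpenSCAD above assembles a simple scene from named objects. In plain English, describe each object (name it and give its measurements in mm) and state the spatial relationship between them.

A is a box-shaped house frame (walls only): outside footprint 3040×2440 mm, wall height 2440 mm, wall thickness 127 mm. The two y-facing walls run the full x-width; the two x-facing walls fit between the inner faces of the y-facing walls.

The house frame has a circular hole of radius 450 mm through its front wall, centred at (x = 1283, z = 1209).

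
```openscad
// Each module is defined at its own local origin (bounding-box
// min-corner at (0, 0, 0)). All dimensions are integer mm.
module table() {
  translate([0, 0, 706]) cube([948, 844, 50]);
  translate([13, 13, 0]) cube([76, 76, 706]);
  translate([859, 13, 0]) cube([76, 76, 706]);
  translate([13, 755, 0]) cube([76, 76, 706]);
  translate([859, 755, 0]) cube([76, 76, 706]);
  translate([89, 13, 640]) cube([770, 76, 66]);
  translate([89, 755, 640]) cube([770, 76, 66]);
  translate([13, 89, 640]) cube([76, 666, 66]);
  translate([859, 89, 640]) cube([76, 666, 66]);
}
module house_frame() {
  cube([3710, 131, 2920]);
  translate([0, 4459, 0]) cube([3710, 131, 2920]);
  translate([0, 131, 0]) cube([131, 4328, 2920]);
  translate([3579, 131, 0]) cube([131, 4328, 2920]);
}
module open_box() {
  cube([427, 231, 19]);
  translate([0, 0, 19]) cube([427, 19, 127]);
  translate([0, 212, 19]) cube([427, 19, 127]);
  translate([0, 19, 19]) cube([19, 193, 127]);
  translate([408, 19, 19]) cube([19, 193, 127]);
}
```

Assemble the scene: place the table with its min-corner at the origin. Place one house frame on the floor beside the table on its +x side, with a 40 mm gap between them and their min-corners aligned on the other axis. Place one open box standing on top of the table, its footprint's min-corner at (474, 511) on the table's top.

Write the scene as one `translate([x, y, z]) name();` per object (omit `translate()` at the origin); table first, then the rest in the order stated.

table();
translate([988, 0, 0]) house_frame();
translate([474, 511, 756]) open_box();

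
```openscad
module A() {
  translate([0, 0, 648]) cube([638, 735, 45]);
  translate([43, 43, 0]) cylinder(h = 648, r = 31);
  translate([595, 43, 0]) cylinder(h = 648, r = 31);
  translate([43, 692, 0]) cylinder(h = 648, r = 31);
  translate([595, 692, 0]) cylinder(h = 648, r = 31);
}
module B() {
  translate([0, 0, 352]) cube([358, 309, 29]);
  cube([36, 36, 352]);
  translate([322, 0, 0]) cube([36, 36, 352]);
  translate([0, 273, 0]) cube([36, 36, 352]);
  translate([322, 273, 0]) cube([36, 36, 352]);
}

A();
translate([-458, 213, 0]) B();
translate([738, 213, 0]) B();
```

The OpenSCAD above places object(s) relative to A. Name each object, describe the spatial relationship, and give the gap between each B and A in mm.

Each stool's nearest face is 100 mm from the table's bounding box.

A is a table. B is a stool. Two stools sit around the table at the −x, +x sides. The gap between each stool and the table is 100 mm.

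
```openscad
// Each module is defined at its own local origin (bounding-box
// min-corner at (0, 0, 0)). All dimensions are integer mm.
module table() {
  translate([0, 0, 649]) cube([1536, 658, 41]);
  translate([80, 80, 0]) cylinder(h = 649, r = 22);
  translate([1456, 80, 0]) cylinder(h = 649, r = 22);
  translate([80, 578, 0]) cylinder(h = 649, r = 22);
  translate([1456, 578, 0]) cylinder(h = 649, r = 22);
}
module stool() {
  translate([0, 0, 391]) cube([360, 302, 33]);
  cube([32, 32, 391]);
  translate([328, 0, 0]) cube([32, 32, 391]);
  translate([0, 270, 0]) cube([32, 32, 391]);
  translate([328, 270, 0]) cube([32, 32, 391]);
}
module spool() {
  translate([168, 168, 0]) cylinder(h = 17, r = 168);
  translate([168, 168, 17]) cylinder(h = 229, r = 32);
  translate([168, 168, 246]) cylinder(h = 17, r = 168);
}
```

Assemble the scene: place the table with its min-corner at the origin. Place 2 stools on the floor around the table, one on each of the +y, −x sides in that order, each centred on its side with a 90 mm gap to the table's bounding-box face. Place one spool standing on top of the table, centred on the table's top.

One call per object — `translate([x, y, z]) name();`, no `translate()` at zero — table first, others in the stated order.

table();
translate([588, 748, 0]) stool();
translate([-450, 178, 0]) stool();
translate([600, 161, 690]) spool();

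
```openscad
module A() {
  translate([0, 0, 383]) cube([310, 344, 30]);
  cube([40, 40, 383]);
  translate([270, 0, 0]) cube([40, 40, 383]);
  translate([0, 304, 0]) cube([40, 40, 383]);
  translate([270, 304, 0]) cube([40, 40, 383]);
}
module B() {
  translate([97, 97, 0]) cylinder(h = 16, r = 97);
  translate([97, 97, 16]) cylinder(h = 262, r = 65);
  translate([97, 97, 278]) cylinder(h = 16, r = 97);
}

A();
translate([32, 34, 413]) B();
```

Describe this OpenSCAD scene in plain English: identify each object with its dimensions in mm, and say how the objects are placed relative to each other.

A is a four-legged stool. The seat is a 310×344×30 mm slab whose top surface is at z = 413 mm; four square legs, each 40×40 mm in cross-section, run from the floor (z = 0) to the underside of the seat, each flush with a corner of the seat.

B is a spool: two coaxial disc flanges of radius 97 mm and thickness 16 mm, joined by a core cylinder of radius 65 mm and height 262 mm. The lower flange rests on z = 0 and the three cylinders share a vertical axis.

The spool is on top of the stool.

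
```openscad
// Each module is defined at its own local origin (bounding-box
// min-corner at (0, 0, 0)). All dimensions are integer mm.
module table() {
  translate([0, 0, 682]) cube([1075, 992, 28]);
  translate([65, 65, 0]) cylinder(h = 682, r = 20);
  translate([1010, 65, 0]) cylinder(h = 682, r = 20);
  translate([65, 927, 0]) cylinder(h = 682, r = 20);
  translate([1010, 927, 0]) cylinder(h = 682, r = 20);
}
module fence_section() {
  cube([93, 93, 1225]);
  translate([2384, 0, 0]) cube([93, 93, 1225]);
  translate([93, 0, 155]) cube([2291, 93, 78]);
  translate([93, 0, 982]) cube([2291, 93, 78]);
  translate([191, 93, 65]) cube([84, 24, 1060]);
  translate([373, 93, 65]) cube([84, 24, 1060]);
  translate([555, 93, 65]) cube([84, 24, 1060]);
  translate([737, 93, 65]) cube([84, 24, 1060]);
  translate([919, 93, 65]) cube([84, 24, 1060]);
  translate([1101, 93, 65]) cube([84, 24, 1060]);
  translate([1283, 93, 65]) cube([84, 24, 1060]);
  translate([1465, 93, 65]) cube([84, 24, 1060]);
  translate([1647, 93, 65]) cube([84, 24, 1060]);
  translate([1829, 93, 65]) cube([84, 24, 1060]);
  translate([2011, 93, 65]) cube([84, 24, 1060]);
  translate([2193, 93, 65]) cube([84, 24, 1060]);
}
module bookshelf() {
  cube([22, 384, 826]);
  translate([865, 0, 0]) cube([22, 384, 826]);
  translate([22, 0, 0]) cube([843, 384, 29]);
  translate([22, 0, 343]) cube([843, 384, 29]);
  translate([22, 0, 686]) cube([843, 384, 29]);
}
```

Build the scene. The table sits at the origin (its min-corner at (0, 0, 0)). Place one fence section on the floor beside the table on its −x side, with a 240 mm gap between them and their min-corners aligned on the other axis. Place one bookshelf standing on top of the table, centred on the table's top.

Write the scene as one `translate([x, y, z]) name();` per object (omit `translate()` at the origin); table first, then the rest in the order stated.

table();
translate([-2717, 0, 0]) fence_section();
translate([94, 304, 710]) bookshelf();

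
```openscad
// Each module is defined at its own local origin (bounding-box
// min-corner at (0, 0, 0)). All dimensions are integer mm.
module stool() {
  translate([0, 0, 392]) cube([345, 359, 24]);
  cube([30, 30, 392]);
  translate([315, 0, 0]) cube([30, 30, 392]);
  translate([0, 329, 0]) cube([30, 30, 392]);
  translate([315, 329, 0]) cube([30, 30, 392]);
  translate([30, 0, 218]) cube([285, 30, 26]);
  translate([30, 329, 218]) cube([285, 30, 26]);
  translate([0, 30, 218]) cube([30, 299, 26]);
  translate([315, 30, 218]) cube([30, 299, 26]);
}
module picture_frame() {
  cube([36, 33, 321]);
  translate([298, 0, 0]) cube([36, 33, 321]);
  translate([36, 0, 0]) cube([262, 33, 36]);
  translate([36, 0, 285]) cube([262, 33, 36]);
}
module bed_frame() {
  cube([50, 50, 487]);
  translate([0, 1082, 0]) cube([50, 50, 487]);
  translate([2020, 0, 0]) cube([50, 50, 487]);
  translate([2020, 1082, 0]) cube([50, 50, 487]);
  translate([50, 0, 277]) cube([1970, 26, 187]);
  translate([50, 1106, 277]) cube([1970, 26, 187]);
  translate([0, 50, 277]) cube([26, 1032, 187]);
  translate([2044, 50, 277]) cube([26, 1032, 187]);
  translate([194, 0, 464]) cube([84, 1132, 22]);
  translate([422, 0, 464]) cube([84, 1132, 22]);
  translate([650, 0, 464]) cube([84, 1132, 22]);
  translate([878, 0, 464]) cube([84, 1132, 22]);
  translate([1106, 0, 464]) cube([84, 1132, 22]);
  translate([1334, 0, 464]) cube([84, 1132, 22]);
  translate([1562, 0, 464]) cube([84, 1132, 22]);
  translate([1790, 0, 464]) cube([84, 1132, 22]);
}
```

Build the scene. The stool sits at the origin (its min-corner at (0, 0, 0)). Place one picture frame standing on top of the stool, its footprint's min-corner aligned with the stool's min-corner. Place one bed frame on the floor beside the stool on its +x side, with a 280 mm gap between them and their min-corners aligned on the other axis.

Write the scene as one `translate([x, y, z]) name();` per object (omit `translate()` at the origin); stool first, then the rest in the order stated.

stool();
translate([0, 0, 416]) picture_frame();
translate([625, 0, 0]) bed_frame();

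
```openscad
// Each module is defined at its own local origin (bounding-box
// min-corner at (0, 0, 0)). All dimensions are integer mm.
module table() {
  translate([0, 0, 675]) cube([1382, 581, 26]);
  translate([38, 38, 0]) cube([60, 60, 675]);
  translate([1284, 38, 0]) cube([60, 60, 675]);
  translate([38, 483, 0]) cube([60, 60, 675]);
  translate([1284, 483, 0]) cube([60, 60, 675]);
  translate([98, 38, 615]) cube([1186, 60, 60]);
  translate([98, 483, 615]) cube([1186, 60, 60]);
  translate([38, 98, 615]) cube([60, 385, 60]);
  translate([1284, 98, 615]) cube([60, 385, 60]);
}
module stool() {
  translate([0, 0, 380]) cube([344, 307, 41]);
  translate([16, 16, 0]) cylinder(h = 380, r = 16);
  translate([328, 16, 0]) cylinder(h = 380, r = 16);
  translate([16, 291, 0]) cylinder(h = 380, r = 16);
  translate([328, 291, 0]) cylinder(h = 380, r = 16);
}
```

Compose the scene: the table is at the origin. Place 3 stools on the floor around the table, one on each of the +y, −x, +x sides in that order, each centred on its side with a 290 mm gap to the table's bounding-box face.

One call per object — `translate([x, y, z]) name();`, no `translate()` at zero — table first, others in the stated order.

table();
translate([519, 871, 0]) stool();
translate([-634, 137, 0]) stool();
translate([1672, 137, 0]) stool();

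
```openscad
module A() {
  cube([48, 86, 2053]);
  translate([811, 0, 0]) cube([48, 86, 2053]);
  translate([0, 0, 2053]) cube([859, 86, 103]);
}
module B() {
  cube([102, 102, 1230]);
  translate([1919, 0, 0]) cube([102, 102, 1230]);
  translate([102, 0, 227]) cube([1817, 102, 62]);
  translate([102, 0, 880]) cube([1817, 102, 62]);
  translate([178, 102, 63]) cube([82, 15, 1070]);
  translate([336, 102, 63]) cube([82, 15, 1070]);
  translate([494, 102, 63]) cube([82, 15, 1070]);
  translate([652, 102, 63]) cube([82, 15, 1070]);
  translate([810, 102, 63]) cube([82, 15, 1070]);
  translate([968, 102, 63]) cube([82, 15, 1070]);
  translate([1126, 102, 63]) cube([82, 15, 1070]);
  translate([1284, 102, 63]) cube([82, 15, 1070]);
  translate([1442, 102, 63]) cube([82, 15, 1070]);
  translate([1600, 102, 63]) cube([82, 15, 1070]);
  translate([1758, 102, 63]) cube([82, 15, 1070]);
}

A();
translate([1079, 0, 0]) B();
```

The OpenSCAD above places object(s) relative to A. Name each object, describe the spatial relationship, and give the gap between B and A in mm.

A is a door frame. B is a fence section. The fence section is on the floor beside the door frame on its +x side. The gap between the fence section and the door frame is 220 mm.

The fence section's nearest face is 220 mm from the door frame's +x face.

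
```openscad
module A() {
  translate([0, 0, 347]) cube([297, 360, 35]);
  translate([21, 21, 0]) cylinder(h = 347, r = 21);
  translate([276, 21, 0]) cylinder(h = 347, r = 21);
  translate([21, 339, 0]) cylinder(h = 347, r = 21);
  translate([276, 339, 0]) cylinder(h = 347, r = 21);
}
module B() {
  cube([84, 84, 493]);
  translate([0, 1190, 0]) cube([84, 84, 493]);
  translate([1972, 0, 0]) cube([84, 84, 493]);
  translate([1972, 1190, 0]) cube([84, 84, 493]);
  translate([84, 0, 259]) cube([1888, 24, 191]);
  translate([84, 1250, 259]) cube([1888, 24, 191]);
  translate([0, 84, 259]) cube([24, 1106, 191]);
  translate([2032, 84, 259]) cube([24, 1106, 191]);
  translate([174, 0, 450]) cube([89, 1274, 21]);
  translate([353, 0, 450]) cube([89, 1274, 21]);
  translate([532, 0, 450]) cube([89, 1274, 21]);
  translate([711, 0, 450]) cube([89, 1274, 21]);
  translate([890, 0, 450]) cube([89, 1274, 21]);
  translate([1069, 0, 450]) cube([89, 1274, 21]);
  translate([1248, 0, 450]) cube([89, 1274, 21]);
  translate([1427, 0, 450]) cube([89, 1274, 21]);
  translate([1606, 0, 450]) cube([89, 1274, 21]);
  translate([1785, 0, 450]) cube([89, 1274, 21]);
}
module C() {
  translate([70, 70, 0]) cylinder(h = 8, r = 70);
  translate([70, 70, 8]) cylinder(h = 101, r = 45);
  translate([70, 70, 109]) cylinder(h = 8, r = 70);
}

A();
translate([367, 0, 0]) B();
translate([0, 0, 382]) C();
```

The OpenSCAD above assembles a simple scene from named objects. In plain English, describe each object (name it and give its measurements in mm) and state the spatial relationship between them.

A is a four-legged stool. The seat is 297×360 mm, 35 mm thick, top at z = 382 mm. It stands on four round legs, each 42 mm in diameter, from z = 0 to the seat underside, each leg's axis is inset half a diameter from the nearest pair of seat edges (so the leg's bounding box is flush with the corner).

B is a bed frame 2056 mm long (x) by 1274 mm wide (y). Four 84×84 mm corner posts, 493 mm tall, at the corners of the footprint. Four rails of 24 mm thickness and 191 mm height run between adjacent posts with their undersides at z = 259 mm, their outer faces flush with the outside of the frame (the two x-running rails run between the posts' inner faces; the two y-running rails run between the posts' inner faces). 10 slats, each 89 mm wide (x) and 21 mm thick, lie across the top of the two x-running rails, running the full 1274 mm width of the frame in y; the slats are evenly spaced along x between the inner faces of the end posts with equal gaps (rounded down to the nearest mm) at the −x end and between each pair — any rounding remainder accumulates at the +x end.

C is a spool: two coaxial disc flanges of radius 70 mm and thickness 8 mm, joined by a core cylinder of radius 45 mm and height 101 mm. The lower flange rests on z = 0 and the three cylinders share a vertical axis.

The bed frame is on the floor beside the stool on its +x side. The spool is on top of the stool.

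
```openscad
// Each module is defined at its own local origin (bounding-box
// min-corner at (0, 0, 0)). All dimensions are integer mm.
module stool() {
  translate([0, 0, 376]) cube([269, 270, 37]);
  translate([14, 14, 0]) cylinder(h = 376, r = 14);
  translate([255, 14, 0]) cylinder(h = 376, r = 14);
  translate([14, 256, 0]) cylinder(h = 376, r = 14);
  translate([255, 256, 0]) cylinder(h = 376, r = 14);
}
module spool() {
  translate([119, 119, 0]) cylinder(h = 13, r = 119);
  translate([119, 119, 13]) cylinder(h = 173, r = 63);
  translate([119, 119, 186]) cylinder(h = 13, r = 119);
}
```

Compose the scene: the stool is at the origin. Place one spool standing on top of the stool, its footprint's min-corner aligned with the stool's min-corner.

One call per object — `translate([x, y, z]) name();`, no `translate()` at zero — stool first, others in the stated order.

stool();
translate([0, 0, 413]) spool();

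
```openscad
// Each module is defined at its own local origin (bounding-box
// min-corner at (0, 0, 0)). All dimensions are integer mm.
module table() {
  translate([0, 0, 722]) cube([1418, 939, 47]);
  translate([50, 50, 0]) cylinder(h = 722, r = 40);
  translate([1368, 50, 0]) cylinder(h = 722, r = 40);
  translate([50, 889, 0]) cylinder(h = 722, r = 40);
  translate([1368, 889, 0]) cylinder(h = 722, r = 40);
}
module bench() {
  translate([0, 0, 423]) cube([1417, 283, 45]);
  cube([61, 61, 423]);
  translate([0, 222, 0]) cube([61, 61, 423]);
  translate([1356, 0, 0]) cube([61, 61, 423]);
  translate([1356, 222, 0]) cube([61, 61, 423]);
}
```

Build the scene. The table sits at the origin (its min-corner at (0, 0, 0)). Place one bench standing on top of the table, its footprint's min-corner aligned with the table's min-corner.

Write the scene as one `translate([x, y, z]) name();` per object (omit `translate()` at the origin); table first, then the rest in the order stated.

table();
translate([0, 0, 769]) bench();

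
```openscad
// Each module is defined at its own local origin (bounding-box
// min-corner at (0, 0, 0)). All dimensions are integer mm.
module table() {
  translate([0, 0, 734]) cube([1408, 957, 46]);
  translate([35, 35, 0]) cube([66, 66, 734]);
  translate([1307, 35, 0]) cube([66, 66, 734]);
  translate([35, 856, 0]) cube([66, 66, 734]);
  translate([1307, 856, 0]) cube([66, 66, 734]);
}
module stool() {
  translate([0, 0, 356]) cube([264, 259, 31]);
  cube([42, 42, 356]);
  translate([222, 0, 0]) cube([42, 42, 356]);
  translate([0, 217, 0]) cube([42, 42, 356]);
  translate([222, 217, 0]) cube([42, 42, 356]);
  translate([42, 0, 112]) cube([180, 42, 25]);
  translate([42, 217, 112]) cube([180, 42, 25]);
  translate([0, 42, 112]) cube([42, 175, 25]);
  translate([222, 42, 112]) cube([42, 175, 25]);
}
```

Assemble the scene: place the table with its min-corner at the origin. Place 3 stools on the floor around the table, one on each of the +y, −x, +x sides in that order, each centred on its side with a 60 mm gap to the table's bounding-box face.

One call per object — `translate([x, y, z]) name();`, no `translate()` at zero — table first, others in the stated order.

table();
translate([572, 1017, 0]) stool();
translate([-324, 349, 0]) stool();
translate([1468, 349, 0]) stool();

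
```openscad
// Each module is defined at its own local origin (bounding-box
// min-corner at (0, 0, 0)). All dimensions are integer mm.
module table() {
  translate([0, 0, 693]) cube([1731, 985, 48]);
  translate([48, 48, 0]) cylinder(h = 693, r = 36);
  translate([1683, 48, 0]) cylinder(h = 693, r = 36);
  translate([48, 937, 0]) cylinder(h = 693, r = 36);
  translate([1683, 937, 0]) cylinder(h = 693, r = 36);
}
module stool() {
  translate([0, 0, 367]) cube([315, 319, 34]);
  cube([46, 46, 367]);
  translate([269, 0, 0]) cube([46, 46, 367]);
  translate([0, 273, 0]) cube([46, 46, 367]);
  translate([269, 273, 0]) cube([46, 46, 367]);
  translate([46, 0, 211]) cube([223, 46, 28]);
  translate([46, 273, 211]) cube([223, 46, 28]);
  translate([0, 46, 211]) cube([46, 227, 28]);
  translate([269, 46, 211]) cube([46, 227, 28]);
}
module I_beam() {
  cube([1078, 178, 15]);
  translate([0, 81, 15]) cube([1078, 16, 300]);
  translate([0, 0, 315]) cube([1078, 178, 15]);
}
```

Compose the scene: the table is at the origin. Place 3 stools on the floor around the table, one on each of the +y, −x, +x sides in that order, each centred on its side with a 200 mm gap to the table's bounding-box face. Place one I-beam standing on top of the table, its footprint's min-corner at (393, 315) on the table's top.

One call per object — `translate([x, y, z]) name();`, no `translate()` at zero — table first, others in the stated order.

table();
translate([708, 1185, 0]) stool();
translate([-515, 333, 0]) stool();
translate([1931, 333, 0]) stool();
translate([393, 315, 741]) I_beam();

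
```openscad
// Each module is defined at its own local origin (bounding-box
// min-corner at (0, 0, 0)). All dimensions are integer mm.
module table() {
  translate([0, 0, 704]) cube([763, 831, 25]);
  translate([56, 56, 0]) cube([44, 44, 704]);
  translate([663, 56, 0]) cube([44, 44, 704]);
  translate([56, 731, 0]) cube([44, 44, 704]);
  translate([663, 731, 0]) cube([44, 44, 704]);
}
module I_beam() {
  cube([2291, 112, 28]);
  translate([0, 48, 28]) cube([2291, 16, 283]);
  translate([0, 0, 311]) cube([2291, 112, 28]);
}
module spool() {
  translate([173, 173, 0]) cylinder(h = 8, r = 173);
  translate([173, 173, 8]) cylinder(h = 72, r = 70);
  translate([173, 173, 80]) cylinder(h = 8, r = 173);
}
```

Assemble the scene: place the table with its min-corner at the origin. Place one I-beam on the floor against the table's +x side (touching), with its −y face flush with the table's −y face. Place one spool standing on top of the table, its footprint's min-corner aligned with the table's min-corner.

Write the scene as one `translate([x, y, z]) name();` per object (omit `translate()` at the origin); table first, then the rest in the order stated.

table();
translate([763, 0, 0]) I_beam();
translate([0, 0, 729]) spool();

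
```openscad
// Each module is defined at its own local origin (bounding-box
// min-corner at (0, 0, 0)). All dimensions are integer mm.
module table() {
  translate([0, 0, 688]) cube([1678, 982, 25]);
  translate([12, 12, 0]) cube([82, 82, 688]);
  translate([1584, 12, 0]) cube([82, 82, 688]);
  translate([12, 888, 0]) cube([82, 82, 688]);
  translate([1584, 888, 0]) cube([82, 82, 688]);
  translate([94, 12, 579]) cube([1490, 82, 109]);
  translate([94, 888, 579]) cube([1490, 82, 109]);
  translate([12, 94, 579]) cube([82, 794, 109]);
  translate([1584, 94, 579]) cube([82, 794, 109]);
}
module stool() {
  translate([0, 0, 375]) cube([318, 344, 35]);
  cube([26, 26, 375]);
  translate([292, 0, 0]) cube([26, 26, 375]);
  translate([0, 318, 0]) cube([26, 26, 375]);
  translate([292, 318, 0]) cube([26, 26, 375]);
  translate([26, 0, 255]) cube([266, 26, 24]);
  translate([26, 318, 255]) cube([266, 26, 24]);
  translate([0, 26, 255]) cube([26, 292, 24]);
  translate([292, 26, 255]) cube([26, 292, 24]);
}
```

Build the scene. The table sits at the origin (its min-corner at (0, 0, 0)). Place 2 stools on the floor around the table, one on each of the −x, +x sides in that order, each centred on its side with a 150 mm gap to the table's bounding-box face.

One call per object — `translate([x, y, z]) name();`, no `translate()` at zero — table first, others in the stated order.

table();
translate([-468, 319, 0]) stool();
translate([1828, 319, 0]) stool();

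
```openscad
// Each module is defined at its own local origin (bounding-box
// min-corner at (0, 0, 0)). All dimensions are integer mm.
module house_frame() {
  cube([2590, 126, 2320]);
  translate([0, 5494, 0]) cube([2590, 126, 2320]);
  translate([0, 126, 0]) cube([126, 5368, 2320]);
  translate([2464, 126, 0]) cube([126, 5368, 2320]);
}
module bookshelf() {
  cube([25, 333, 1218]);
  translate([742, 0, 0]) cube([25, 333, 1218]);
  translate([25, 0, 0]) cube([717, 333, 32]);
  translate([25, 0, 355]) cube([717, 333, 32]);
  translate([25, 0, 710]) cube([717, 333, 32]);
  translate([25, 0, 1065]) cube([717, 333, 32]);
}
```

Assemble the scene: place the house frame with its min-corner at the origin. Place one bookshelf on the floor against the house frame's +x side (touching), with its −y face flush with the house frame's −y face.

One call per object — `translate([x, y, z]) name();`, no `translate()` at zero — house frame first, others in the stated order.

house_frame();
translate([2590, 0, 0]) bookshelf();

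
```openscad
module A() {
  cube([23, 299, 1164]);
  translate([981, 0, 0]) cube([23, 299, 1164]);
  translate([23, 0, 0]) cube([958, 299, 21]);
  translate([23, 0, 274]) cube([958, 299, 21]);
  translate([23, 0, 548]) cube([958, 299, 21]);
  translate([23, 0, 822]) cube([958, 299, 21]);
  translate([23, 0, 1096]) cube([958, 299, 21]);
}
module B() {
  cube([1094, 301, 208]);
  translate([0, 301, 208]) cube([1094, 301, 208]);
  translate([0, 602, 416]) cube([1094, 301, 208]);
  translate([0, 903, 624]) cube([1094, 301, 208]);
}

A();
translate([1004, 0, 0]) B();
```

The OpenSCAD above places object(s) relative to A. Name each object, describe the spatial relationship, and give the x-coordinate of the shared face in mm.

The bookshelf's +x face and the staircase's −x face are both at x = 1004 mm.

A is a bookshelf. B is a staircase. The staircase is against the bookshelf's +x side, with their −y faces flush. The x-coordinate of the shared face is 1004 mm.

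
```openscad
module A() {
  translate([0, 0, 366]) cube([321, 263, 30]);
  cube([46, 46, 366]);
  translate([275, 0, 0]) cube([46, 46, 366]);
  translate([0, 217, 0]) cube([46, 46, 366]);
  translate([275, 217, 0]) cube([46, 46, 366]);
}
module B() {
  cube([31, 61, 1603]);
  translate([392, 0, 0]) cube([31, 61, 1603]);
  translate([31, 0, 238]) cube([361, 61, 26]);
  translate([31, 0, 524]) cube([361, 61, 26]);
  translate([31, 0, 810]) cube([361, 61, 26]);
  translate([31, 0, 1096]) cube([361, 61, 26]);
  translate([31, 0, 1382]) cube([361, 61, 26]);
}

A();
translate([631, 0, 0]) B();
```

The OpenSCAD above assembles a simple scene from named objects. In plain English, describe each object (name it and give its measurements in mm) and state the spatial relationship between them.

A is a four-legged stool. The seat is 321×263 mm, 30 mm thick, top at z = 396 mm. It stands on four square legs, each 46×46 mm in cross-section, from z = 0 to the seat underside, each flush with a corner of the seat.

B is a straight ladder. Two 31×61 mm vertical rails, 1603 mm tall, stand 423 mm apart (outside-to-outside) with their front faces coplanar on the −y side. 5 rungs, each 61 mm deep and 26 mm tall, span between the inner faces of the rails, front faces flush with the rails. The lowest rung's underside is at z = 238 mm and rungs are spaced 286 mm apart (underside to underside).

The ladder is on the floor beside the stool on its +x side.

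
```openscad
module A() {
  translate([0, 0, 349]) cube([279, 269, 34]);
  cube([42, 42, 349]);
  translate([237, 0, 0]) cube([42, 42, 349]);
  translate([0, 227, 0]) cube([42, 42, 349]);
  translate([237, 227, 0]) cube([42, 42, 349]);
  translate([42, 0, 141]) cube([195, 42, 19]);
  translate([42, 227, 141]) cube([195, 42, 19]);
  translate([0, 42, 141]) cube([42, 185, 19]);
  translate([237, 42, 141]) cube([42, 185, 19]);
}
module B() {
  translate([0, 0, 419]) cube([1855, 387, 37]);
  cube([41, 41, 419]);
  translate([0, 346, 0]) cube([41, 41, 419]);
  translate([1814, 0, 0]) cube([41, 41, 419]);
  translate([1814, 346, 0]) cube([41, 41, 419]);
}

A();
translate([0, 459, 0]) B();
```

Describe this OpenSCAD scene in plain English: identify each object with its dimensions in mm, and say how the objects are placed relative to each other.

A is a four-legged stool. The seat is 279×269 mm, 34 mm thick, top at z = 383 mm. It stands on four square legs, each 42×42 mm in cross-section, from z = 0 to the seat underside, each flush with a corner of the seat. Four stretchers, 42 mm wide and 19 mm tall, connect adjacent legs with their undersides at z = 141 mm, each running between the inner faces of the legs it joins and aligned with the legs' outer faces on the other axis.

B is a long wooden bench with a 1855 mm (x) × 387 mm (y) seat, 37 mm thick, its top surface 456 mm above the floor. Four 41 mm square legs at the seat corners, flush with the edges, run from z = 0 to the seat underside.

The bench is on the floor beside the stool on its +y side.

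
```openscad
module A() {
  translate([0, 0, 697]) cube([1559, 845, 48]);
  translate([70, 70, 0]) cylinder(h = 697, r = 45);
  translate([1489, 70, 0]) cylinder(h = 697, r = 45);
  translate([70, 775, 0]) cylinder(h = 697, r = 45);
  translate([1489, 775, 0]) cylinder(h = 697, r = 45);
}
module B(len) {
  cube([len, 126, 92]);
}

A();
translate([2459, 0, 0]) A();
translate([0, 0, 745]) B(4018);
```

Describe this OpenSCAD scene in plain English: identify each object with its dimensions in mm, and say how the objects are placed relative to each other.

A is a rectangular dining table. The top is 1559×845×48 mm with its upper surface at z = 745 mm. It stands on four round legs of 90 mm diameter, each leg's bounding box inset 25 mm from the nearest pair of top edges, running from the floor to the underside of the top.

B is a rectangular beam 4018 mm long (x), 126 mm deep (y), 92 mm thick (z).

The beam spans the tops of two tables placed 900 mm apart, resting at z = 745 mm.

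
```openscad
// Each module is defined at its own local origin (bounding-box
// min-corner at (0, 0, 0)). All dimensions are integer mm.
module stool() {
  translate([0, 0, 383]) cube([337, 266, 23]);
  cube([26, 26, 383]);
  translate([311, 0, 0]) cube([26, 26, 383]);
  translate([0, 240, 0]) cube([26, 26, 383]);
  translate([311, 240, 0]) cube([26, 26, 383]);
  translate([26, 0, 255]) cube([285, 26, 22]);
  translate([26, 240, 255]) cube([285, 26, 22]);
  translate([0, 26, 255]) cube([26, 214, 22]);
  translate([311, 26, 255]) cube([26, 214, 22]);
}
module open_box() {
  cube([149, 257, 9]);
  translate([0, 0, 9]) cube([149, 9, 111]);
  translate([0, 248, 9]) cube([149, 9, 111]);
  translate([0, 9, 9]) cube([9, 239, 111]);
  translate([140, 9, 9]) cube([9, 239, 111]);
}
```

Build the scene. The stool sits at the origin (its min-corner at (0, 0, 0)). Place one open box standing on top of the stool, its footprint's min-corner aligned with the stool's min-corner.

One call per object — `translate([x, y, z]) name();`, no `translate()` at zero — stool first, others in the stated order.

stool();
translate([0, 0, 406]) open_box();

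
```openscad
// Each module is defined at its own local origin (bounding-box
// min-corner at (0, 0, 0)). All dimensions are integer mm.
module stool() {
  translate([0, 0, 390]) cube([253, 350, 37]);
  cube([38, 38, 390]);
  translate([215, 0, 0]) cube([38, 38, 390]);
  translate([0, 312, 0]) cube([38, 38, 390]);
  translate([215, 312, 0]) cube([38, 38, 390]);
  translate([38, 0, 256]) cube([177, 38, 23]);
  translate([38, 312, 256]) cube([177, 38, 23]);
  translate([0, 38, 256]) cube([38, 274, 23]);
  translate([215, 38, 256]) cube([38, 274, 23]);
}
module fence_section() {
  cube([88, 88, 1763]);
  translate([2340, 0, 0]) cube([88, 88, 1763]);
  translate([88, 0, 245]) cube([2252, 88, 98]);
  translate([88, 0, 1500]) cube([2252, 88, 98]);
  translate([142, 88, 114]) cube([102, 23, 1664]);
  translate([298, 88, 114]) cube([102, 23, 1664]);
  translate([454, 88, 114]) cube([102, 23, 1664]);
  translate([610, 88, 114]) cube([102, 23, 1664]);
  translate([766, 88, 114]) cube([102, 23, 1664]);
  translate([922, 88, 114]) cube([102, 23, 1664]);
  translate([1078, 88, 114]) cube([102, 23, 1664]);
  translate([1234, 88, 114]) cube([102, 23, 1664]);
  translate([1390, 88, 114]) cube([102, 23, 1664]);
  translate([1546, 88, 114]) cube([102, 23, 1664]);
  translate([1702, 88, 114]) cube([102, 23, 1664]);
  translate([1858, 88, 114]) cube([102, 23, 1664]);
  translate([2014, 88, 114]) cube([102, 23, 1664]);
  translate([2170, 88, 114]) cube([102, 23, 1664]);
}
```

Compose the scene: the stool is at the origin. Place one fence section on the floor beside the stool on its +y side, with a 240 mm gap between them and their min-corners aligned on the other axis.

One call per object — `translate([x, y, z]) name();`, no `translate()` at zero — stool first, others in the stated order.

stool();
translate([0, 590, 0]) fence_section();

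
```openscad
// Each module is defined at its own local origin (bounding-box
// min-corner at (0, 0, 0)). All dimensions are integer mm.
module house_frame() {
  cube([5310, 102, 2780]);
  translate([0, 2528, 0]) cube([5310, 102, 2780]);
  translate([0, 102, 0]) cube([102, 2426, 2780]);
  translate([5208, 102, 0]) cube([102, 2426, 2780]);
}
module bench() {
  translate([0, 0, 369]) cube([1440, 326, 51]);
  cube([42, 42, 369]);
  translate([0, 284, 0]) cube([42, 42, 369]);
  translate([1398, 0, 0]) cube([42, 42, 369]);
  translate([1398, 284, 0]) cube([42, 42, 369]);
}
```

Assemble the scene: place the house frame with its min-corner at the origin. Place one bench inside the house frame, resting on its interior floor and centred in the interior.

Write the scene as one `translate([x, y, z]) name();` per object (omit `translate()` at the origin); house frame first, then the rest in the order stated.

house_frame();
translate([1935, 1152, 0]) bench();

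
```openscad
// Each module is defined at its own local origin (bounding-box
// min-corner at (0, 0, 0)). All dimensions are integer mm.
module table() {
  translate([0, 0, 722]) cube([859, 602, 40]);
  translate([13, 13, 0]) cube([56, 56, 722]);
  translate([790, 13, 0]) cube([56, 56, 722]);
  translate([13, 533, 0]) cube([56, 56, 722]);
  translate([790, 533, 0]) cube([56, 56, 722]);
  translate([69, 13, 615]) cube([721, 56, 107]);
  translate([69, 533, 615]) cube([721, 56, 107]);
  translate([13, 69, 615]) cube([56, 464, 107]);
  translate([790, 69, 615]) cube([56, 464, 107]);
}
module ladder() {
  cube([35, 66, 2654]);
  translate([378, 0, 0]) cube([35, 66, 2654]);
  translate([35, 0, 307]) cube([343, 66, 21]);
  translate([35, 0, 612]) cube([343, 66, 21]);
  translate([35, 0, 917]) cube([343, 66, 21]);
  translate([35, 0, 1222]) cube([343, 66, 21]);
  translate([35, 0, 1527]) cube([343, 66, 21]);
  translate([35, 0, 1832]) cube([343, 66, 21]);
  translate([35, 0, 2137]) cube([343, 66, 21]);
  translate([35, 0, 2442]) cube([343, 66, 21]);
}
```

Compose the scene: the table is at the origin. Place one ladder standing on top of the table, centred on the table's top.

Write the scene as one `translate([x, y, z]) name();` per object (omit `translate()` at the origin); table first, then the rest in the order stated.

table();
translate([223, 268, 762]) ladder();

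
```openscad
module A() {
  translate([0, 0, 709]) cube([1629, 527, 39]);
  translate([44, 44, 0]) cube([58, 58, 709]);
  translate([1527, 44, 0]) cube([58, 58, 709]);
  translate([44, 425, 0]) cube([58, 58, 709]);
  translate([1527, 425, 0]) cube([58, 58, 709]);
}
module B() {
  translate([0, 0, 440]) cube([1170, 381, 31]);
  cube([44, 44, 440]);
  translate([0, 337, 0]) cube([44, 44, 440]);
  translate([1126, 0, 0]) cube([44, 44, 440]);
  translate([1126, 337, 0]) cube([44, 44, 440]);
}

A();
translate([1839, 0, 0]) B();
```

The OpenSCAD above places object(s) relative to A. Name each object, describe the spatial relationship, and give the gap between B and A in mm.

The bench's nearest face is 210 mm from the table's +x face.

A is a table. B is a bench. The bench is on the floor beside the table on its +x side. The gap between the bench and the table is 210 mm.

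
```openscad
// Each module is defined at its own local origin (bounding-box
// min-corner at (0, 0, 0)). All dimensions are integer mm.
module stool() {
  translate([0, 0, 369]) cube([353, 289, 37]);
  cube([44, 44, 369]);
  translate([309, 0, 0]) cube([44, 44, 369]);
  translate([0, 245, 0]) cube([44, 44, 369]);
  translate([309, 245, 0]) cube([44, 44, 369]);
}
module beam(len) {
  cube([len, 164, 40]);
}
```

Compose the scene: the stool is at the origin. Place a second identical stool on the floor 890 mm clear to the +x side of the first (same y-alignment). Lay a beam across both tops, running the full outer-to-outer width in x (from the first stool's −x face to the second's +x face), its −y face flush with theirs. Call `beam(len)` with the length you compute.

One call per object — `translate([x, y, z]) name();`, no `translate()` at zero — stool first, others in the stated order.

stool();
translate([1243, 0, 0]) stool();
translate([0, 0, 406]) beam(1596);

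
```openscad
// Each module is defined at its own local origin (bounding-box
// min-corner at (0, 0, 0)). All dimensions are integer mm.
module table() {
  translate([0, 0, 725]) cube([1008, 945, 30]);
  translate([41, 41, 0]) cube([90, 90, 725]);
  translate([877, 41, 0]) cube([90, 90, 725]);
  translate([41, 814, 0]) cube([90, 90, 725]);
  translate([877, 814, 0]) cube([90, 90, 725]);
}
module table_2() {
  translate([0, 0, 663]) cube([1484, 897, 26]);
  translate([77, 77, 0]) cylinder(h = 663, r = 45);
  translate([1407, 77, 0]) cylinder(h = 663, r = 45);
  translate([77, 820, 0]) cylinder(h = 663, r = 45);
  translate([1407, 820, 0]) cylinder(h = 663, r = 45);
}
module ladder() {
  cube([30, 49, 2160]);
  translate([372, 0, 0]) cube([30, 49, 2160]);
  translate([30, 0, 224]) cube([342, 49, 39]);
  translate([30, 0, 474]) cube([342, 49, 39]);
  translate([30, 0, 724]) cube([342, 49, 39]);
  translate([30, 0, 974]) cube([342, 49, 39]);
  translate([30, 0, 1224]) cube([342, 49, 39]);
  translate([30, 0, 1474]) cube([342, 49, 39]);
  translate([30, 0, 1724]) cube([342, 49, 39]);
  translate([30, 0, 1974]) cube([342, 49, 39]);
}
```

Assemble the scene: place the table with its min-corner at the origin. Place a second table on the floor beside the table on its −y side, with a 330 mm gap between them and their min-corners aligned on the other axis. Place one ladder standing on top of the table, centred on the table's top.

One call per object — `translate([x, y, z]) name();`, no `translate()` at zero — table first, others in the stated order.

table();
translate([0, -1227, 0]) table_2();
translate([303, 448, 755]) ladder();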